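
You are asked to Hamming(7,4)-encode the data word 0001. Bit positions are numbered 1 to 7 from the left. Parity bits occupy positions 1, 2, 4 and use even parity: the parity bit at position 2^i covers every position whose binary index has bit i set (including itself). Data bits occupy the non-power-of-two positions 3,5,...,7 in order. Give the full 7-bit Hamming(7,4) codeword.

Place data bits at non-power-of-two positions: b3=0, b5=0, b6=0, b7=1.
p1 = XOR of data positions {3,5,7} = 0⊕0⊕1 = 1
p2 = XOR of data positions {3,6,7} = 0⊕0⊕1 = 1
p4 = XOR of data positions {5,6,7} = 0⊕0⊕1 = 1
Codeword b1..b7 = 1101001

1101001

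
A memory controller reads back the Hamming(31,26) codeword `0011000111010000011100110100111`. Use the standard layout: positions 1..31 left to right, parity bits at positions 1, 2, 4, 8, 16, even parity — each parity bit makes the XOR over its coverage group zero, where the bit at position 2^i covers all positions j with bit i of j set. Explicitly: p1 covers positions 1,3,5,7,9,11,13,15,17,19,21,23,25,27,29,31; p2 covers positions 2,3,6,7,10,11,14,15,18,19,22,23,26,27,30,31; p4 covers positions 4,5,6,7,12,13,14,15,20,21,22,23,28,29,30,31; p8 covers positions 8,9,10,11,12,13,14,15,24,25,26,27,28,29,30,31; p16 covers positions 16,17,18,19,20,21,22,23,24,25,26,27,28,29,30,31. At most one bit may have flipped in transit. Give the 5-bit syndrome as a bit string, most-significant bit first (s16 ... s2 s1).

11100

s1: b1⊕b3⊕b5⊕b7⊕b9⊕b11⊕b13⊕b15⊕b17⊕b19⊕b21⊕b23⊕b25⊕b27⊕b29⊕b31 = 0⊕1⊕0⊕0⊕1⊕0⊕0⊕0⊕0⊕1⊕0⊕1⊕0⊕0⊕1⊕1 = 0
s2: b2⊕b3⊕b6⊕b7⊕b10⊕b11⊕b14⊕b15⊕b18⊕b19⊕b22⊕b23⊕b26⊕b27⊕b30⊕b31 = 0⊕1⊕0⊕0⊕1⊕0⊕0⊕0⊕1⊕1⊕0⊕1⊕1⊕0⊕1⊕1 = 0
s4: b4⊕b5⊕b6⊕b7⊕b12⊕b13⊕b14⊕b15⊕b20⊕b21⊕b22⊕b23⊕b28⊕b29⊕b30⊕b31 = 1⊕0⊕0⊕0⊕1⊕0⊕0⊕0⊕1⊕0⊕0⊕1⊕0⊕1⊕1⊕1 = 1
s8: b8⊕b9⊕b10⊕b11⊕b12⊕b13⊕b14⊕b15⊕b24⊕b25⊕b26⊕b27⊕b28⊕b29⊕b30⊕b31 = 1⊕1⊕1⊕0⊕1⊕0⊕0⊕0⊕1⊕0⊕1⊕0⊕0⊕1⊕1⊕1 = 1
s16: b16⊕b17⊕b18⊕b19⊕b20⊕b21⊕b22⊕b23⊕b24⊕b25⊕b26⊕b27⊕b28⊕b29⊕b30⊕b31 = 0⊕0⊕1⊕1⊕1⊕0⊕0⊕1⊕1⊕0⊕1⊕0⊕0⊕1⊕1⊕1 = 1
Syndrome (s16...s1) = 11100 → position 28.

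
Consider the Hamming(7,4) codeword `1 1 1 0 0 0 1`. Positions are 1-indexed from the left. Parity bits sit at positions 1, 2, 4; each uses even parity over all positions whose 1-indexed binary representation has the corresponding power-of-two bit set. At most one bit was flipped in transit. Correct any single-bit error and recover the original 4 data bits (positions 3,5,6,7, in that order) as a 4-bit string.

1000

s1: b1⊕b3⊕b5⊕b7 = 1⊕1⊕0⊕1 = 1
s2: b2⊕b3⊕b6⊕b7 = 1⊕1⊕0⊕1 = 1
s4: b4⊕b5⊕b6⊕b7 = 0⊕0⊕0⊕1 = 1
Syndrome (s4...s1) = 111 → position 7.
Flip bit 7: corrected codeword = 1110000
Data bits at positions 3,5,6,7: 1000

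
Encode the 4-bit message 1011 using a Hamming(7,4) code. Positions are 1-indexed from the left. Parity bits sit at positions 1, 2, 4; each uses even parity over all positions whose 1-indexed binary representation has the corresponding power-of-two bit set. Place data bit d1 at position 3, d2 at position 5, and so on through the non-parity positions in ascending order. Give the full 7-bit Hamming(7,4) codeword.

Place data bits at non-power-of-two positions: b3=1, b5=0, b6=1, b7=1.
p1 = XOR of data positions {3,5,7} = 1⊕0⊕1 = 0
p2 = XOR of data positions {3,6,7} = 1⊕1⊕1 = 1
p4 = XOR of data positions {5,6,7} = 0⊕1⊕1 = 0
Codeword b1..b7 = 0110011

0110011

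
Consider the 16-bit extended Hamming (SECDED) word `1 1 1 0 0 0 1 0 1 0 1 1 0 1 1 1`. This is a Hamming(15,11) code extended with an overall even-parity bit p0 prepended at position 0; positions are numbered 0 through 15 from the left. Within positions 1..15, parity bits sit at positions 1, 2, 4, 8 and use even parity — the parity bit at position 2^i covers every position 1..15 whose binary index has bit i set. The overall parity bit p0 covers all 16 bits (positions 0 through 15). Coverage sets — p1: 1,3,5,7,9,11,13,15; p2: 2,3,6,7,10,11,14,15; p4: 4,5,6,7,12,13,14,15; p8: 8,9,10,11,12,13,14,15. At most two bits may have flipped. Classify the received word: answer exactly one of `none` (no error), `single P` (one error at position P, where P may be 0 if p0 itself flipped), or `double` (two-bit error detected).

s1: b1⊕b3⊕b5⊕b7⊕b9⊕b11⊕b13⊕b15 = 1⊕0⊕0⊕0⊕0⊕1⊕1⊕1 = 0
s2: b2⊕b3⊕b6⊕b7⊕b10⊕b11⊕b14⊕b15 = 1⊕0⊕1⊕0⊕1⊕1⊕1⊕1 = 0
s4: b4⊕b5⊕b6⊕b7⊕b12⊕b13⊕b14⊕b15 = 0⊕0⊕1⊕0⊕0⊕1⊕1⊕1 = 0
s8: b8⊕b9⊕b10⊕b11⊕b12⊕b13⊕b14⊕b15 = 1⊕0⊕1⊕1⊕0⊕1⊕1⊕1 = 0
Syndrome (s8...s1) = 0000 → position 0 (no error).
Overall parity (XOR of all 16 bits, including p0): 1⊕1⊕1⊕0⊕0⊕0⊕1⊕0⊕1⊕0⊕1⊕1⊕0⊕1⊕1⊕1 = 0
Overall=0, syndrome position=0 → no error.

none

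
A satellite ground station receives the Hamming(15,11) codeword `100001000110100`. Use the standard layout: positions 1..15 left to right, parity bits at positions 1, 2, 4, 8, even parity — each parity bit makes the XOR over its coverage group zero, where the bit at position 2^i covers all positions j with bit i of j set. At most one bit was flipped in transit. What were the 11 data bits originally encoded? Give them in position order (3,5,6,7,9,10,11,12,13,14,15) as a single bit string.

00100100100

s1: b1⊕b3⊕b5⊕b7⊕b9⊕b11⊕b13⊕b15 = 1⊕0⊕0⊕0⊕0⊕1⊕1⊕0 = 1
s2: b2⊕b3⊕b6⊕b7⊕b10⊕b11⊕b14⊕b15 = 0⊕0⊕1⊕0⊕1⊕1⊕0⊕0 = 1
s4: b4⊕b5⊕b6⊕b7⊕b12⊕b13⊕b14⊕b15 = 0⊕0⊕1⊕0⊕0⊕1⊕0⊕0 = 0
s8: b8⊕b9⊕b10⊕b11⊕b12⊕b13⊕b14⊕b15 = 0⊕0⊕1⊕1⊕0⊕1⊕0⊕0 = 1
Syndrome (s8...s1) = 1011 → position 11.
Flip bit 11: corrected codeword = 100001000100100
Data bits at positions 3,5,6,7,9,10,11,12,13,14,15: 00100100100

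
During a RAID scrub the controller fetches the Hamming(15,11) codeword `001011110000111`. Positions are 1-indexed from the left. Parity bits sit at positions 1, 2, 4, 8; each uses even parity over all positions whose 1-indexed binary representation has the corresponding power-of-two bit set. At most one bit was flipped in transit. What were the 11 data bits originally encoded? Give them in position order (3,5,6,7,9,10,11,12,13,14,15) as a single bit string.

01110000111

s1: b1⊕b3⊕b5⊕b7⊕b9⊕b11⊕b13⊕b15 = 0⊕1⊕1⊕1⊕0⊕0⊕1⊕1 = 1
s2: b2⊕b3⊕b6⊕b7⊕b10⊕b11⊕b14⊕b15 = 0⊕1⊕1⊕1⊕0⊕0⊕1⊕1 = 1
s4: b4⊕b5⊕b6⊕b7⊕b12⊕b13⊕b14⊕b15 = 0⊕1⊕1⊕1⊕0⊕1⊕1⊕1 = 0
s8: b8⊕b9⊕b10⊕b11⊕b12⊕b13⊕b14⊕b15 = 1⊕0⊕0⊕0⊕0⊕1⊕1⊕1 = 0
Syndrome (s8...s1) = 0011 → position 3.
Flip bit 3: corrected codeword = 000011110000111
Data bits at positions 3,5,6,7,9,10,11,12,13,14,15: 01110000111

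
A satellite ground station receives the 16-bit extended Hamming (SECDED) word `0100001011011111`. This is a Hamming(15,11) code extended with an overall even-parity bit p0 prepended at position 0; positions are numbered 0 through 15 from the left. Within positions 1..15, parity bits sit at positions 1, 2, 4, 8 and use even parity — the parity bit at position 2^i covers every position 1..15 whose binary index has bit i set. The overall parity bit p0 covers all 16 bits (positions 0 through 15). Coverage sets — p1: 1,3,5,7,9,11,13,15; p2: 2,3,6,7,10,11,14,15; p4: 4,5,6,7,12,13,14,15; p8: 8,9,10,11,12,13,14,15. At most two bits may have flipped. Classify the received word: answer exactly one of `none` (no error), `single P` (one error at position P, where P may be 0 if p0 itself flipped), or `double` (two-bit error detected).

s1: b1⊕b3⊕b5⊕b7⊕b9⊕b11⊕b13⊕b15 = 1⊕0⊕0⊕0⊕1⊕1⊕1⊕1 = 1
s2: b2⊕b3⊕b6⊕b7⊕b10⊕b11⊕b14⊕b15 = 0⊕0⊕1⊕0⊕0⊕1⊕1⊕1 = 0
s4: b4⊕b5⊕b6⊕b7⊕b12⊕b13⊕b14⊕b15 = 0⊕0⊕1⊕0⊕1⊕1⊕1⊕1 = 1
s8: b8⊕b9⊕b10⊕b11⊕b12⊕b13⊕b14⊕b15 = 1⊕1⊕0⊕1⊕1⊕1⊕1⊕1 = 1
Syndrome (s8...s1) = 1101 → position 13.
Overall parity (XOR of all 16 bits, including p0): 0⊕1⊕0⊕0⊕0⊕0⊕1⊕0⊕1⊕1⊕0⊕1⊕1⊕1⊕1⊕1 = 1
Overall=1, syndrome position=13 → single-bit error at position 13.

single 13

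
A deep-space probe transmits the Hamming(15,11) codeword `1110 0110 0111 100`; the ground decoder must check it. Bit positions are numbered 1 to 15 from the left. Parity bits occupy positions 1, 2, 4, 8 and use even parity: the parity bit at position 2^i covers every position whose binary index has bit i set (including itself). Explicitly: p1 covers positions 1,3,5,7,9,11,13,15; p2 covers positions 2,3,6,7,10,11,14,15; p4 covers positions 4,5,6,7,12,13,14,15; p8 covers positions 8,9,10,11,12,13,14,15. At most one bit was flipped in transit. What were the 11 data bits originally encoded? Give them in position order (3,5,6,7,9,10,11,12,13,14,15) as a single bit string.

10110111100

s1: b1⊕b3⊕b5⊕b7⊕b9⊕b11⊕b13⊕b15 = 1⊕1⊕0⊕1⊕0⊕1⊕1⊕0 = 1
s2: b2⊕b3⊕b6⊕b7⊕b10⊕b11⊕b14⊕b15 = 1⊕1⊕1⊕1⊕1⊕1⊕0⊕0 = 0
s4: b4⊕b5⊕b6⊕b7⊕b12⊕b13⊕b14⊕b15 = 0⊕0⊕1⊕1⊕1⊕1⊕0⊕0 = 0
s8: b8⊕b9⊕b10⊕b11⊕b12⊕b13⊕b14⊕b15 = 0⊕0⊕1⊕1⊕1⊕1⊕0⊕0 = 0
Syndrome (s8...s1) = 0001 → position 1.
Flip bit 1: corrected codeword = 011001100111100
Data bits at positions 3,5,6,7,9,10,11,12,13,14,15: 10110111100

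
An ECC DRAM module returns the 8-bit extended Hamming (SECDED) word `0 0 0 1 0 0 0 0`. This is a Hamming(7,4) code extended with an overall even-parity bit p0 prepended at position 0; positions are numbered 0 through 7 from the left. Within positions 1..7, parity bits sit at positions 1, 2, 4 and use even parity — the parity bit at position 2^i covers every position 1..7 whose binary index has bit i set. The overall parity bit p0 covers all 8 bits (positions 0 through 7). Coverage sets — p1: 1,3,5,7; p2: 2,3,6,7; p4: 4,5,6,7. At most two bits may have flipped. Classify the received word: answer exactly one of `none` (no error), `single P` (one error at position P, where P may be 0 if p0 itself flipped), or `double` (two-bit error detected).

s1: b1⊕b3⊕b5⊕b7 = 0⊕1⊕0⊕0 = 1
s2: b2⊕b3⊕b6⊕b7 = 0⊕1⊕0⊕0 = 1
s4: b4⊕b5⊕b6⊕b7 = 0⊕0⊕0⊕0 = 0
Syndrome (s4...s1) = 011 → position 3.
Overall parity (XOR of all 8 bits, including p0): 0⊕0⊕0⊕1⊕0⊕0⊕0⊕0 = 1
Overall=1, syndrome position=3 → single-bit error at position 3.

single 3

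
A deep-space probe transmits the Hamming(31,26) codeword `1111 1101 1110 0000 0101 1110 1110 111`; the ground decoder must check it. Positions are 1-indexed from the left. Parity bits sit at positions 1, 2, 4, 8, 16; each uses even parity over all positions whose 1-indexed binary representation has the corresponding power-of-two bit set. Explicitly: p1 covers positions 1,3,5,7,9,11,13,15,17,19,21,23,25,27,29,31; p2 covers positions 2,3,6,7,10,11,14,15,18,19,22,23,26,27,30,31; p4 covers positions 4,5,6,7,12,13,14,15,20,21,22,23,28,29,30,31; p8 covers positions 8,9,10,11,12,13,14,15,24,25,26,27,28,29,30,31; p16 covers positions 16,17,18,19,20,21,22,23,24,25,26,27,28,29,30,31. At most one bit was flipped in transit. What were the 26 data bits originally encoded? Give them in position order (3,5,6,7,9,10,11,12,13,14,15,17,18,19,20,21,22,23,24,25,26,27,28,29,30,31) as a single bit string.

11101110000110111101110111

s1: b1⊕b3⊕b5⊕b7⊕b9⊕b11⊕b13⊕b15⊕b17⊕b19⊕b21⊕b23⊕b25⊕b27⊕b29⊕b31 = 1⊕1⊕1⊕0⊕1⊕1⊕0⊕0⊕0⊕0⊕1⊕1⊕1⊕1⊕1⊕1 = 1
s2: b2⊕b3⊕b6⊕b7⊕b10⊕b11⊕b14⊕b15⊕b18⊕b19⊕b22⊕b23⊕b26⊕b27⊕b30⊕b31 = 1⊕1⊕1⊕0⊕1⊕1⊕0⊕0⊕1⊕0⊕1⊕1⊕1⊕1⊕1⊕1 = 0
s4: b4⊕b5⊕b6⊕b7⊕b12⊕b13⊕b14⊕b15⊕b20⊕b21⊕b22⊕b23⊕b28⊕b29⊕b30⊕b31 = 1⊕1⊕1⊕0⊕0⊕0⊕0⊕0⊕1⊕1⊕1⊕1⊕0⊕1⊕1⊕1 = 0
s8: b8⊕b9⊕b10⊕b11⊕b12⊕b13⊕b14⊕b15⊕b24⊕b25⊕b26⊕b27⊕b28⊕b29⊕b30⊕b31 = 1⊕1⊕1⊕1⊕0⊕0⊕0⊕0⊕0⊕1⊕1⊕1⊕0⊕1⊕1⊕1 = 0
s16: b16⊕b17⊕b18⊕b19⊕b20⊕b21⊕b22⊕b23⊕b24⊕b25⊕b26⊕b27⊕b28⊕b29⊕b30⊕b31 = 0⊕0⊕1⊕0⊕1⊕1⊕1⊕1⊕0⊕1⊕1⊕1⊕0⊕1⊕1⊕1 = 1
Syndrome (s16...s1) = 10001 → position 17.
Flip bit 17: corrected codeword = 1111110111100000110111101110111
Data bits at positions 3,5,6,7,9,10,11,12,13,14,15,17,18,19,20,21,22,23,24,25,26,27,28,29,30,31: 11101110000110111101110111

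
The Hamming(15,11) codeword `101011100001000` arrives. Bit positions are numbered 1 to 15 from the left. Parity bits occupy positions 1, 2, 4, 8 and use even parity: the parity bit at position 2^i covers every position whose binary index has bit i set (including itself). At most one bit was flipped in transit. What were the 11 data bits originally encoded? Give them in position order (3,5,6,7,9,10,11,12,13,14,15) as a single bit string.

11110101000

s1: b1⊕b3⊕b5⊕b7⊕b9⊕b11⊕b13⊕b15 = 1⊕1⊕1⊕1⊕0⊕0⊕0⊕0 = 0
s2: b2⊕b3⊕b6⊕b7⊕b10⊕b11⊕b14⊕b15 = 0⊕1⊕1⊕1⊕0⊕0⊕0⊕0 = 1
s4: b4⊕b5⊕b6⊕b7⊕b12⊕b13⊕b14⊕b15 = 0⊕1⊕1⊕1⊕1⊕0⊕0⊕0 = 0
s8: b8⊕b9⊕b10⊕b11⊕b12⊕b13⊕b14⊕b15 = 0⊕0⊕0⊕0⊕1⊕0⊕0⊕0 = 1
Syndrome (s8...s1) = 1010 → position 10.
Flip bit 10: corrected codeword = 101011100101000
Data bits at positions 3,5,6,7,9,10,11,12,13,14,15: 11110101000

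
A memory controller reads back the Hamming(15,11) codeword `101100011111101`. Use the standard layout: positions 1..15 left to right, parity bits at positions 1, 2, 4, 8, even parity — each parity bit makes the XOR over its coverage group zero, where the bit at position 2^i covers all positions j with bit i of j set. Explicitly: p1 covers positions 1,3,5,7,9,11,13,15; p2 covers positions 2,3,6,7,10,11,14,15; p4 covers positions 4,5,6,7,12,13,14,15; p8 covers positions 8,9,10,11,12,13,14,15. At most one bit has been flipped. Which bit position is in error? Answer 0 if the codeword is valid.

s1: b1⊕b3⊕b5⊕b7⊕b9⊕b11⊕b13⊕b15 = 1⊕1⊕0⊕0⊕1⊕1⊕1⊕1 = 0
s2: b2⊕b3⊕b6⊕b7⊕b10⊕b11⊕b14⊕b15 = 0⊕1⊕0⊕0⊕1⊕1⊕0⊕1 = 0
s4: b4⊕b5⊕b6⊕b7⊕b12⊕b13⊕b14⊕b15 = 1⊕0⊕0⊕0⊕1⊕1⊕0⊕1 = 0
s8: b8⊕b9⊕b10⊕b11⊕b12⊕b13⊕b14⊕b15 = 1⊕1⊕1⊕1⊕1⊕1⊕0⊕1 = 1
Syndrome (s8...s1) = 1000 → position 8.

8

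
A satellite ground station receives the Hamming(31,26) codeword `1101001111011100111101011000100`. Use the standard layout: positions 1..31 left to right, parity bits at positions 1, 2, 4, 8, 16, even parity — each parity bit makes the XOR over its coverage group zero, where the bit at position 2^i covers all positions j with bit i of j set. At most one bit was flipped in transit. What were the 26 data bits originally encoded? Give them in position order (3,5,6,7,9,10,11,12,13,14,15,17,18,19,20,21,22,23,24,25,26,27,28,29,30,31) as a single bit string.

s1: b1⊕b3⊕b5⊕b7⊕b9⊕b11⊕b13⊕b15⊕b17⊕b19⊕b21⊕b23⊕b25⊕b27⊕b29⊕b31 = 1⊕0⊕0⊕1⊕1⊕0⊕1⊕0⊕1⊕1⊕0⊕0⊕1⊕0⊕1⊕0 = 0
s2: b2⊕b3⊕b6⊕b7⊕b10⊕b11⊕b14⊕b15⊕b18⊕b19⊕b22⊕b23⊕b26⊕b27⊕b30⊕b31 = 1⊕0⊕0⊕1⊕1⊕0⊕1⊕0⊕1⊕1⊕1⊕0⊕0⊕0⊕0⊕0 = 1
s4: b4⊕b5⊕b6⊕b7⊕b12⊕b13⊕b14⊕b15⊕b20⊕b21⊕b22⊕b23⊕b28⊕b29⊕b30⊕b31 = 1⊕0⊕0⊕1⊕1⊕1⊕1⊕0⊕1⊕0⊕1⊕0⊕0⊕1⊕0⊕0 = 0
s8: b8⊕b9⊕b10⊕b11⊕b12⊕b13⊕b14⊕b15⊕b24⊕b25⊕b26⊕b27⊕b28⊕b29⊕b30⊕b31 = 1⊕1⊕1⊕0⊕1⊕1⊕1⊕0⊕1⊕1⊕0⊕0⊕0⊕1⊕0⊕0 = 1
s16: b16⊕b17⊕b18⊕b19⊕b20⊕b21⊕b22⊕b23⊕b24⊕b25⊕b26⊕b27⊕b28⊕b29⊕b30⊕b31 = 0⊕1⊕1⊕1⊕1⊕0⊕1⊕0⊕1⊕1⊕0⊕0⊕0⊕1⊕0⊕0 = 0
Syndrome (s16...s1) = 01010 → position 10.
Flip bit 10: corrected codeword = 1101001110011100111101011000100
Data bits at positions 3,5,6,7,9,10,11,12,13,14,15,17,18,19,20,21,22,23,24,25,26,27,28,29,30,31: 00011001110111101011000100

00011001110111101011000100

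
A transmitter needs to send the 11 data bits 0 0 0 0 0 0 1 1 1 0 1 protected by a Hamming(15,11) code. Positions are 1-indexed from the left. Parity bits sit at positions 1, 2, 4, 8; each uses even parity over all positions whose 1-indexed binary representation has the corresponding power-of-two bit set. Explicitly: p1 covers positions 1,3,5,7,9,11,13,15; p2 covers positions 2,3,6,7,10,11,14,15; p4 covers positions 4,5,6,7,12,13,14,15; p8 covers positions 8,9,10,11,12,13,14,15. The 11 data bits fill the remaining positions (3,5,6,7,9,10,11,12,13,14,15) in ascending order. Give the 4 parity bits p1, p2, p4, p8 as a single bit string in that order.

1010

Place data bits at non-power-of-two positions: b3=0, b5=0, b6=0, b7=0, b9=0, b10=0, b11=1, b12=1, b13=1, b14=0, b15=1.
p1 = XOR of data positions {3,5,7,9,11,13,15} = 0⊕0⊕0⊕0⊕1⊕1⊕1 = 1
p2 = XOR of data positions {3,6,7,10,11,14,15} = 0⊕0⊕0⊕0⊕1⊕0⊕1 = 0
p4 = XOR of data positions {5,6,7,12,13,14,15} = 0⊕0⊕0⊕1⊕1⊕0⊕1 = 1
p8 = XOR of data positions {9,10,11,12,13,14,15} = 0⊕0⊕1⊕1⊕1⊕0⊕1 = 0
Parity bits p1,p2,p4,p8 = 1010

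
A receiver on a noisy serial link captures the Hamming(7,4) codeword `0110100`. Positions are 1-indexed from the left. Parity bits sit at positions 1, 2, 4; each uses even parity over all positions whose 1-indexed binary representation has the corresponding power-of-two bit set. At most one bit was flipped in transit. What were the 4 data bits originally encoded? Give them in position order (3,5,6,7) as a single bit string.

s1: b1⊕b3⊕b5⊕b7 = 0⊕1⊕1⊕0 = 0
s2: b2⊕b3⊕b6⊕b7 = 1⊕1⊕0⊕0 = 0
s4: b4⊕b5⊕b6⊕b7 = 0⊕1⊕0⊕0 = 1
Syndrome (s4...s1) = 100 → position 4.
Flip bit 4: corrected codeword = 0111100
Data bits at positions 3,5,6,7: 1100

1100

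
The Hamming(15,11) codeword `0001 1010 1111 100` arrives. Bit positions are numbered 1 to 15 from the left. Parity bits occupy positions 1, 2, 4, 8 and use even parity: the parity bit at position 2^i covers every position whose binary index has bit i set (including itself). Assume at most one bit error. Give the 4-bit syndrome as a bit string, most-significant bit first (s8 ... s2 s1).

s1: b1⊕b3⊕b5⊕b7⊕b9⊕b11⊕b13⊕b15 = 0⊕0⊕1⊕1⊕1⊕1⊕1⊕0 = 1
s2: b2⊕b3⊕b6⊕b7⊕b10⊕b11⊕b14⊕b15 = 0⊕0⊕0⊕1⊕1⊕1⊕0⊕0 = 1
s4: b4⊕b5⊕b6⊕b7⊕b12⊕b13⊕b14⊕b15 = 1⊕1⊕0⊕1⊕1⊕1⊕0⊕0 = 1
s8: b8⊕b9⊕b10⊕b11⊕b12⊕b13⊕b14⊕b15 = 0⊕1⊕1⊕1⊕1⊕1⊕0⊕0 = 1
Syndrome (s8...s1) = 1111 → position 15.

1111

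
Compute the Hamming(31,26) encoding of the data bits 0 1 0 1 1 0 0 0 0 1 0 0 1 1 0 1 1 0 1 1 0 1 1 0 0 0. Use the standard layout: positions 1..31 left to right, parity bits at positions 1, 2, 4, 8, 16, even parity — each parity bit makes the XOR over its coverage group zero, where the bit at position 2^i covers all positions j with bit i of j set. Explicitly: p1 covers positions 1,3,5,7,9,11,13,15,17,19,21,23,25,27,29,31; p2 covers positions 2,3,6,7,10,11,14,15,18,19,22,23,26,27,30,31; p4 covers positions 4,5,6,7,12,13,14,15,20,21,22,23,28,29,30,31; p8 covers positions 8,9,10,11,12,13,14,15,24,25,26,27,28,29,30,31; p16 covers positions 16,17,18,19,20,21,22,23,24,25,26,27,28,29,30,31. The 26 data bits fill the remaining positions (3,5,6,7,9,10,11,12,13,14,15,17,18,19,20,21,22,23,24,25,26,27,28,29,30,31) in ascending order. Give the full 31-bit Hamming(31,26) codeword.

1000101010000100011011011011000

Place data bits at non-power-of-two positions: b3=0, b5=1, b6=0, b7=1, b9=1, b10=0, b11=0, b12=0, b13=0, b14=1, b15=0, b17=0, b18=1, b19=1, b20=0, b21=1, b22=1, b23=0, b24=1, b25=1, b26=0, b27=1, b28=1, b29=0, b30=0, b31=0.
p1 = XOR of data positions {3,5,7,9,11,13,15,17,19,21,23,25,27,29,31} = 0⊕1⊕1⊕1⊕0⊕0⊕0⊕0⊕1⊕1⊕0⊕1⊕1⊕0⊕0 = 1
p2 = XOR of data positions {3,6,7,10,11,14,15,18,19,22,23,26,27,30,31} = 0⊕0⊕1⊕0⊕0⊕1⊕0⊕1⊕1⊕1⊕0⊕0⊕1⊕0⊕0 = 0
p4 = XOR of data positions {5,6,7,12,13,14,15,20,21,22,23,28,29,30,31} = 1⊕0⊕1⊕0⊕0⊕1⊕0⊕0⊕1⊕1⊕0⊕1⊕0⊕0⊕0 = 0
p8 = XOR of data positions {9,10,11,12,13,14,15,24,25,26,27,28,29,30,31} = 1⊕0⊕0⊕0⊕0⊕1⊕0⊕1⊕1⊕0⊕1⊕1⊕0⊕0⊕0 = 0
p16 = XOR of data positions {17,18,19,20,21,22,23,24,25,26,27,28,29,30,31} = 0⊕1⊕1⊕0⊕1⊕1⊕0⊕1⊕1⊕0⊕1⊕1⊕0⊕0⊕0 = 0
Codeword b1..b31 = 1000101010000100011011011011000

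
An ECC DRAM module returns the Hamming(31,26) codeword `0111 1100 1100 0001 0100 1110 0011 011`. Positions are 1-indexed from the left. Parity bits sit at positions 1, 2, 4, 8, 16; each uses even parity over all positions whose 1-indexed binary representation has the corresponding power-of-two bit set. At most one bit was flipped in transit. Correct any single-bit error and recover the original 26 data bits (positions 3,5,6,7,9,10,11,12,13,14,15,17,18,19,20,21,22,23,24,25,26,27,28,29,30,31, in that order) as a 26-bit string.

11101100000010001100011011

s1: b1⊕b3⊕b5⊕b7⊕b9⊕b11⊕b13⊕b15⊕b17⊕b19⊕b21⊕b23⊕b25⊕b27⊕b29⊕b31 = 0⊕1⊕1⊕0⊕1⊕0⊕0⊕0⊕0⊕0⊕1⊕1⊕0⊕1⊕0⊕1 = 1
s2: b2⊕b3⊕b6⊕b7⊕b10⊕b11⊕b14⊕b15⊕b18⊕b19⊕b22⊕b23⊕b26⊕b27⊕b30⊕b31 = 1⊕1⊕1⊕0⊕1⊕0⊕0⊕0⊕1⊕0⊕1⊕1⊕0⊕1⊕1⊕1 = 0
s4: b4⊕b5⊕b6⊕b7⊕b12⊕b13⊕b14⊕b15⊕b20⊕b21⊕b22⊕b23⊕b28⊕b29⊕b30⊕b31 = 1⊕1⊕1⊕0⊕0⊕0⊕0⊕0⊕0⊕1⊕1⊕1⊕1⊕0⊕1⊕1 = 1
s8: b8⊕b9⊕b10⊕b11⊕b12⊕b13⊕b14⊕b15⊕b24⊕b25⊕b26⊕b27⊕b28⊕b29⊕b30⊕b31 = 0⊕1⊕1⊕0⊕0⊕0⊕0⊕0⊕0⊕0⊕0⊕1⊕1⊕0⊕1⊕1 = 0
s16: b16⊕b17⊕b18⊕b19⊕b20⊕b21⊕b22⊕b23⊕b24⊕b25⊕b26⊕b27⊕b28⊕b29⊕b30⊕b31 = 1⊕0⊕1⊕0⊕0⊕1⊕1⊕1⊕0⊕0⊕0⊕1⊕1⊕0⊕1⊕1 = 1
Syndrome (s16...s1) = 10101 → position 21.
Flip bit 21: corrected codeword = 0111110011000001010001100011011
Data bits at positions 3,5,6,7,9,10,11,12,13,14,15,17,18,19,20,21,22,23,24,25,26,27,28,29,30,31: 11101100000010001100011011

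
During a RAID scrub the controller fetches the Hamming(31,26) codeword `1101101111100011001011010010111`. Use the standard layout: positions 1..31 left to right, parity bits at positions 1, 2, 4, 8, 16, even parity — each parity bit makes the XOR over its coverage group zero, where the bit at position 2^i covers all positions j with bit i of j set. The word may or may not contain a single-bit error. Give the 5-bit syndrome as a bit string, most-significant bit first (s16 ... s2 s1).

10101

s1: b1⊕b3⊕b5⊕b7⊕b9⊕b11⊕b13⊕b15⊕b17⊕b19⊕b21⊕b23⊕b25⊕b27⊕b29⊕b31 = 1⊕0⊕1⊕1⊕1⊕1⊕0⊕1⊕0⊕1⊕1⊕0⊕0⊕1⊕1⊕1 = 1
s2: b2⊕b3⊕b6⊕b7⊕b10⊕b11⊕b14⊕b15⊕b18⊕b19⊕b22⊕b23⊕b26⊕b27⊕b30⊕b31 = 1⊕0⊕0⊕1⊕1⊕1⊕0⊕1⊕0⊕1⊕1⊕0⊕0⊕1⊕1⊕1 = 0
s4: b4⊕b5⊕b6⊕b7⊕b12⊕b13⊕b14⊕b15⊕b20⊕b21⊕b22⊕b23⊕b28⊕b29⊕b30⊕b31 = 1⊕1⊕0⊕1⊕0⊕0⊕0⊕1⊕0⊕1⊕1⊕0⊕0⊕1⊕1⊕1 = 1
s8: b8⊕b9⊕b10⊕b11⊕b12⊕b13⊕b14⊕b15⊕b24⊕b25⊕b26⊕b27⊕b28⊕b29⊕b30⊕b31 = 1⊕1⊕1⊕1⊕0⊕0⊕0⊕1⊕1⊕0⊕0⊕1⊕0⊕1⊕1⊕1 = 0
s16: b16⊕b17⊕b18⊕b19⊕b20⊕b21⊕b22⊕b23⊕b24⊕b25⊕b26⊕b27⊕b28⊕b29⊕b30⊕b31 = 1⊕0⊕0⊕1⊕0⊕1⊕1⊕0⊕1⊕0⊕0⊕1⊕0⊕1⊕1⊕1 = 1
Syndrome (s16...s1) = 10101 → position 21.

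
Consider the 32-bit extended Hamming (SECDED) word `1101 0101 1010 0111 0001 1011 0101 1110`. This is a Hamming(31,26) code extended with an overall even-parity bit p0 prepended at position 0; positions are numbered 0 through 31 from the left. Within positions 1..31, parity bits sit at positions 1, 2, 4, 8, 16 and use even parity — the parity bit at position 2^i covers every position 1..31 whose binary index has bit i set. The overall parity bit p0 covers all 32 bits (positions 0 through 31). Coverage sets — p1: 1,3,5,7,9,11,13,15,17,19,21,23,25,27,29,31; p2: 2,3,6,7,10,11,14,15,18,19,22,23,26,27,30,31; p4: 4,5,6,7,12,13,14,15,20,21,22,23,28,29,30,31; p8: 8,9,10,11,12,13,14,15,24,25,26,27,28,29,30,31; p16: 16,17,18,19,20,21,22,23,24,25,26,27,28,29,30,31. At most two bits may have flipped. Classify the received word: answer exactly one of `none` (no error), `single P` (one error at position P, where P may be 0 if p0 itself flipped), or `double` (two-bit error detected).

s1: b1⊕b3⊕b5⊕b7⊕b9⊕b11⊕b13⊕b15⊕b17⊕b19⊕b21⊕b23⊕b25⊕b27⊕b29⊕b31 = 1⊕1⊕1⊕1⊕0⊕0⊕1⊕1⊕0⊕1⊕0⊕1⊕1⊕1⊕1⊕0 = 1
s2: b2⊕b3⊕b6⊕b7⊕b10⊕b11⊕b14⊕b15⊕b18⊕b19⊕b22⊕b23⊕b26⊕b27⊕b30⊕b31 = 0⊕1⊕0⊕1⊕1⊕0⊕1⊕1⊕0⊕1⊕1⊕1⊕0⊕1⊕1⊕0 = 0
s4: b4⊕b5⊕b6⊕b7⊕b12⊕b13⊕b14⊕b15⊕b20⊕b21⊕b22⊕b23⊕b28⊕b29⊕b30⊕b31 = 0⊕1⊕0⊕1⊕0⊕1⊕1⊕1⊕1⊕0⊕1⊕1⊕1⊕1⊕1⊕0 = 1
s8: b8⊕b9⊕b10⊕b11⊕b12⊕b13⊕b14⊕b15⊕b24⊕b25⊕b26⊕b27⊕b28⊕b29⊕b30⊕b31 = 1⊕0⊕1⊕0⊕0⊕1⊕1⊕1⊕0⊕1⊕0⊕1⊕1⊕1⊕1⊕0 = 0
s16: b16⊕b17⊕b18⊕b19⊕b20⊕b21⊕b22⊕b23⊕b24⊕b25⊕b26⊕b27⊕b28⊕b29⊕b30⊕b31 = 0⊕0⊕0⊕1⊕1⊕0⊕1⊕1⊕0⊕1⊕0⊕1⊕1⊕1⊕1⊕0 = 1
Syndrome (s16...s1) = 10101 → position 21.
Overall parity (XOR of all 32 bits, including p0): 1⊕1⊕0⊕1⊕0⊕1⊕0⊕1⊕1⊕0⊕1⊕0⊕0⊕1⊕1⊕1⊕0⊕0⊕0⊕1⊕1⊕0⊕1⊕1⊕0⊕1⊕0⊕1⊕1⊕1⊕1⊕0 = 1
Overall=1, syndrome position=21 → single-bit error at position 21.

single 21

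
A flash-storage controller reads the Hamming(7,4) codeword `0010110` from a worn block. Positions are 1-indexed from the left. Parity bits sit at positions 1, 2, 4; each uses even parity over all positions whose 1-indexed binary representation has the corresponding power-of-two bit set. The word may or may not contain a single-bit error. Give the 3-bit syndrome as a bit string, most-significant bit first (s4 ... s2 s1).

s1: b1⊕b3⊕b5⊕b7 = 0⊕1⊕1⊕0 = 0
s2: b2⊕b3⊕b6⊕b7 = 0⊕1⊕1⊕0 = 0
s4: b4⊕b5⊕b6⊕b7 = 0⊕1⊕1⊕0 = 0
Syndrome (s4...s1) = 000 → position 0 (no error).

000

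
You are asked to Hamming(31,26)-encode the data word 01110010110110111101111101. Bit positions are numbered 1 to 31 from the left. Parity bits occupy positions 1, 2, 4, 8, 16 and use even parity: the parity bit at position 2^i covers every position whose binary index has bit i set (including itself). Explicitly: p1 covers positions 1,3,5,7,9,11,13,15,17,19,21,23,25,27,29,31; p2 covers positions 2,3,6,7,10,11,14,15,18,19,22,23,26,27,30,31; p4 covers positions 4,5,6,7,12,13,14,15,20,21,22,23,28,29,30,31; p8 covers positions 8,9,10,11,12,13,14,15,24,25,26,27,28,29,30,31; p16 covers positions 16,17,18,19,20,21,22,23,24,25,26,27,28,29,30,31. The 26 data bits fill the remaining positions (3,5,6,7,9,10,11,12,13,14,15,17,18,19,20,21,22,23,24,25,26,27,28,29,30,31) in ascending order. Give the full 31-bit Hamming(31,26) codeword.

Place data bits at non-power-of-two positions: b3=0, b5=1, b6=1, b7=1, b9=0, b10=0, b11=1, b12=0, b13=1, b14=1, b15=0, b17=1, b18=1, b19=0, b20=1, b21=1, b22=1, b23=1, b24=0, b25=1, b26=1, b27=1, b28=1, b29=1, b30=0, b31=1.
p1 = XOR of data positions {3,5,7,9,11,13,15,17,19,21,23,25,27,29,31} = 0⊕1⊕1⊕0⊕1⊕1⊕0⊕1⊕0⊕1⊕1⊕1⊕1⊕1⊕1 = 1
p2 = XOR of data positions {3,6,7,10,11,14,15,18,19,22,23,26,27,30,31} = 0⊕1⊕1⊕0⊕1⊕1⊕0⊕1⊕0⊕1⊕1⊕1⊕1⊕0⊕1 = 0
p4 = XOR of data positions {5,6,7,12,13,14,15,20,21,22,23,28,29,30,31} = 1⊕1⊕1⊕0⊕1⊕1⊕0⊕1⊕1⊕1⊕1⊕1⊕1⊕0⊕1 = 0
p8 = XOR of data positions {9,10,11,12,13,14,15,24,25,26,27,28,29,30,31} = 0⊕0⊕1⊕0⊕1⊕1⊕0⊕0⊕1⊕1⊕1⊕1⊕1⊕0⊕1 = 1
p16 = XOR of data positions {17,18,19,20,21,22,23,24,25,26,27,28,29,30,31} = 1⊕1⊕0⊕1⊕1⊕1⊕1⊕0⊕1⊕1⊕1⊕1⊕1⊕0⊕1 = 0
Codeword b1..b31 = 1000111100101100110111101111101

1000111100101100110111101111101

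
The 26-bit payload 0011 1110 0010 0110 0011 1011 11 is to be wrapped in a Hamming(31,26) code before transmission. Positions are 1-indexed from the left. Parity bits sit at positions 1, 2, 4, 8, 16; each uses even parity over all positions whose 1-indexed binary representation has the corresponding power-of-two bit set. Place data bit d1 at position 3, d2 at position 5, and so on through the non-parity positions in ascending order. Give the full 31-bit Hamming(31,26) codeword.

0100011111100011001100011101111

Place data bits at non-power-of-two positions: b3=0, b5=0, b6=1, b7=1, b9=1, b10=1, b11=1, b12=0, b13=0, b14=0, b15=1, b17=0, b18=0, b19=1, b20=1, b21=0, b22=0, b23=0, b24=1, b25=1, b26=1, b27=0, b28=1, b29=1, b30=1, b31=1.
p1 = XOR of data positions {3,5,7,9,11,13,15,17,19,21,23,25,27,29,31} = 0⊕0⊕1⊕1⊕1⊕0⊕1⊕0⊕1⊕0⊕0⊕1⊕0⊕1⊕1 = 0
p2 = XOR of data positions {3,6,7,10,11,14,15,18,19,22,23,26,27,30,31} = 0⊕1⊕1⊕1⊕1⊕0⊕1⊕0⊕1⊕0⊕0⊕1⊕0⊕1⊕1 = 1
p4 = XOR of data positions {5,6,7,12,13,14,15,20,21,22,23,28,29,30,31} = 0⊕1⊕1⊕0⊕0⊕0⊕1⊕1⊕0⊕0⊕0⊕1⊕1⊕1⊕1 = 0
p8 = XOR of data positions {9,10,11,12,13,14,15,24,25,26,27,28,29,30,31} = 1⊕1⊕1⊕0⊕0⊕0⊕1⊕1⊕1⊕1⊕0⊕1⊕1⊕1⊕1 = 1
p16 = XOR of data positions {17,18,19,20,21,22,23,24,25,26,27,28,29,30,31} = 0⊕0⊕1⊕1⊕0⊕0⊕0⊕1⊕1⊕1⊕0⊕1⊕1⊕1⊕1 = 1
Codeword b1..b31 = 0100011111100011001100011101111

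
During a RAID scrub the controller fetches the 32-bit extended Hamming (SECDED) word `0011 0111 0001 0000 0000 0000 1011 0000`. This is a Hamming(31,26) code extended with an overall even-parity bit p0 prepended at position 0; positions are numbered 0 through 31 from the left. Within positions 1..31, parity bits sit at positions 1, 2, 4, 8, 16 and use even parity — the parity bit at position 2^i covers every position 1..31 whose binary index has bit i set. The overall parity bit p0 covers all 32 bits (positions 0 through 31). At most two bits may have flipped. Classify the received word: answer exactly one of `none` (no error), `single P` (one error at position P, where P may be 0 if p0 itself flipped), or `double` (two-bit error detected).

single 23

s1: b1⊕b3⊕b5⊕b7⊕b9⊕b11⊕b13⊕b15⊕b17⊕b19⊕b21⊕b23⊕b25⊕b27⊕b29⊕b31 = 0⊕1⊕1⊕1⊕0⊕1⊕0⊕0⊕0⊕0⊕0⊕0⊕0⊕1⊕0⊕0 = 1
s2: b2⊕b3⊕b6⊕b7⊕b10⊕b11⊕b14⊕b15⊕b18⊕b19⊕b22⊕b23⊕b26⊕b27⊕b30⊕b31 = 1⊕1⊕1⊕1⊕0⊕1⊕0⊕0⊕0⊕0⊕0⊕0⊕1⊕1⊕0⊕0 = 1
s4: b4⊕b5⊕b6⊕b7⊕b12⊕b13⊕b14⊕b15⊕b20⊕b21⊕b22⊕b23⊕b28⊕b29⊕b30⊕b31 = 0⊕1⊕1⊕1⊕0⊕0⊕0⊕0⊕0⊕0⊕0⊕0⊕0⊕0⊕0⊕0 = 1
s8: b8⊕b9⊕b10⊕b11⊕b12⊕b13⊕b14⊕b15⊕b24⊕b25⊕b26⊕b27⊕b28⊕b29⊕b30⊕b31 = 0⊕0⊕0⊕1⊕0⊕0⊕0⊕0⊕1⊕0⊕1⊕1⊕0⊕0⊕0⊕0 = 0
s16: b16⊕b17⊕b18⊕b19⊕b20⊕b21⊕b22⊕b23⊕b24⊕b25⊕b26⊕b27⊕b28⊕b29⊕b30⊕b31 = 0⊕0⊕0⊕0⊕0⊕0⊕0⊕0⊕1⊕0⊕1⊕1⊕0⊕0⊕0⊕0 = 1
Syndrome (s16...s1) = 10111 → position 23.
Overall parity (XOR of all 32 bits, including p0): 0⊕0⊕1⊕1⊕0⊕1⊕1⊕1⊕0⊕0⊕0⊕1⊕0⊕0⊕0⊕0⊕0⊕0⊕0⊕0⊕0⊕0⊕0⊕0⊕1⊕0⊕1⊕1⊕0⊕0⊕0⊕0 = 1
Overall=1, syndrome position=23 → single-bit error at position 23.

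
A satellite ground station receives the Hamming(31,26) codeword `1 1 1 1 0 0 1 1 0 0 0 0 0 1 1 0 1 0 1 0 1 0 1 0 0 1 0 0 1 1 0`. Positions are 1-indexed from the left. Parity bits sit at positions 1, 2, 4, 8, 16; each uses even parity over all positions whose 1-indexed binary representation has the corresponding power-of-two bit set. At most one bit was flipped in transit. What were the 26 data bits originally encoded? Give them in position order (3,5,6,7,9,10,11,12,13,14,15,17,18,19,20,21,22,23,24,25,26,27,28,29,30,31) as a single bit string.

s1: b1⊕b3⊕b5⊕b7⊕b9⊕b11⊕b13⊕b15⊕b17⊕b19⊕b21⊕b23⊕b25⊕b27⊕b29⊕b31 = 1⊕1⊕0⊕1⊕0⊕0⊕0⊕1⊕1⊕1⊕1⊕1⊕0⊕0⊕1⊕0 = 1
s2: b2⊕b3⊕b6⊕b7⊕b10⊕b11⊕b14⊕b15⊕b18⊕b19⊕b22⊕b23⊕b26⊕b27⊕b30⊕b31 = 1⊕1⊕0⊕1⊕0⊕0⊕1⊕1⊕0⊕1⊕0⊕1⊕1⊕0⊕1⊕0 = 1
s4: b4⊕b5⊕b6⊕b7⊕b12⊕b13⊕b14⊕b15⊕b20⊕b21⊕b22⊕b23⊕b28⊕b29⊕b30⊕b31 = 1⊕0⊕0⊕1⊕0⊕0⊕1⊕1⊕0⊕1⊕0⊕1⊕0⊕1⊕1⊕0 = 0
s8: b8⊕b9⊕b10⊕b11⊕b12⊕b13⊕b14⊕b15⊕b24⊕b25⊕b26⊕b27⊕b28⊕b29⊕b30⊕b31 = 1⊕0⊕0⊕0⊕0⊕0⊕1⊕1⊕0⊕0⊕1⊕0⊕0⊕1⊕1⊕0 = 0
s16: b16⊕b17⊕b18⊕b19⊕b20⊕b21⊕b22⊕b23⊕b24⊕b25⊕b26⊕b27⊕b28⊕b29⊕b30⊕b31 = 0⊕1⊕0⊕1⊕0⊕1⊕0⊕1⊕0⊕0⊕1⊕0⊕0⊕1⊕1⊕0 = 1
Syndrome (s16...s1) = 10011 → position 19.
Flip bit 19: corrected codeword = 1111001100000110100010100100110
Data bits at positions 3,5,6,7,9,10,11,12,13,14,15,17,18,19,20,21,22,23,24,25,26,27,28,29,30,31: 10010000011100010100100110

10010000011100010100100110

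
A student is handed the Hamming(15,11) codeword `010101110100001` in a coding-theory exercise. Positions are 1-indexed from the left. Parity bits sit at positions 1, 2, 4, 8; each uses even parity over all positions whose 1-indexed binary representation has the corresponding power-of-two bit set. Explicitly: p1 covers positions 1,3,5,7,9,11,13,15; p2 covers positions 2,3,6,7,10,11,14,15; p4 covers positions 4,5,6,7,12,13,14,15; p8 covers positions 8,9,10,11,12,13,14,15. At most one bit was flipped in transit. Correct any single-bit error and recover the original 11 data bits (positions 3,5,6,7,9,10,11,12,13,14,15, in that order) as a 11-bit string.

s1: b1⊕b3⊕b5⊕b7⊕b9⊕b11⊕b13⊕b15 = 0⊕0⊕0⊕1⊕0⊕0⊕0⊕1 = 0
s2: b2⊕b3⊕b6⊕b7⊕b10⊕b11⊕b14⊕b15 = 1⊕0⊕1⊕1⊕1⊕0⊕0⊕1 = 1
s4: b4⊕b5⊕b6⊕b7⊕b12⊕b13⊕b14⊕b15 = 1⊕0⊕1⊕1⊕0⊕0⊕0⊕1 = 0
s8: b8⊕b9⊕b10⊕b11⊕b12⊕b13⊕b14⊕b15 = 1⊕0⊕1⊕0⊕0⊕0⊕0⊕1 = 1
Syndrome (s8...s1) = 1010 → position 10.
Flip bit 10: corrected codeword = 010101110000001
Data bits at positions 3,5,6,7,9,10,11,12,13,14,15: 00110000001

00110000001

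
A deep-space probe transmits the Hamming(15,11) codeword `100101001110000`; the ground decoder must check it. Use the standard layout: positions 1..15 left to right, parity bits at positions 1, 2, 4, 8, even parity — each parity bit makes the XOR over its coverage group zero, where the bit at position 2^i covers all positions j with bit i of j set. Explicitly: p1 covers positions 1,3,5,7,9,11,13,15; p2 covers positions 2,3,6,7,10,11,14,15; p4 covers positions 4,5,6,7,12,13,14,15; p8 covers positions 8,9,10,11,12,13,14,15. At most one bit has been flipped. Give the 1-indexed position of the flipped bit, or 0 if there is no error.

11

s1: b1⊕b3⊕b5⊕b7⊕b9⊕b11⊕b13⊕b15 = 1⊕0⊕0⊕0⊕1⊕1⊕0⊕0 = 1
s2: b2⊕b3⊕b6⊕b7⊕b10⊕b11⊕b14⊕b15 = 0⊕0⊕1⊕0⊕1⊕1⊕0⊕0 = 1
s4: b4⊕b5⊕b6⊕b7⊕b12⊕b13⊕b14⊕b15 = 1⊕0⊕1⊕0⊕0⊕0⊕0⊕0 = 0
s8: b8⊕b9⊕b10⊕b11⊕b12⊕b13⊕b14⊕b15 = 0⊕1⊕1⊕1⊕0⊕0⊕0⊕0 = 1
Syndrome (s8...s1) = 1011 → position 11.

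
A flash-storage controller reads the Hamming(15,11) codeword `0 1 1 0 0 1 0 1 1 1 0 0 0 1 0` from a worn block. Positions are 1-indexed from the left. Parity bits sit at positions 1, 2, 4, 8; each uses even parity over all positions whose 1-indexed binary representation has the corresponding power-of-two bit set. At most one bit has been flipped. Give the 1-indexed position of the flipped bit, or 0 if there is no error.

s1: b1⊕b3⊕b5⊕b7⊕b9⊕b11⊕b13⊕b15 = 0⊕1⊕0⊕0⊕1⊕0⊕0⊕0 = 0
s2: b2⊕b3⊕b6⊕b7⊕b10⊕b11⊕b14⊕b15 = 1⊕1⊕1⊕0⊕1⊕0⊕1⊕0 = 1
s4: b4⊕b5⊕b6⊕b7⊕b12⊕b13⊕b14⊕b15 = 0⊕0⊕1⊕0⊕0⊕0⊕1⊕0 = 0
s8: b8⊕b9⊕b10⊕b11⊕b12⊕b13⊕b14⊕b15 = 1⊕1⊕1⊕0⊕0⊕0⊕1⊕0 = 0
Syndrome (s8...s1) = 0010 → position 2.

2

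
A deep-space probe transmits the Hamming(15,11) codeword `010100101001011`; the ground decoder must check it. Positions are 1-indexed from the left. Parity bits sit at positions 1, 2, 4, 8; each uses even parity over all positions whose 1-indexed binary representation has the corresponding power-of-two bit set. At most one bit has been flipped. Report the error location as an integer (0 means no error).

5

s1: b1⊕b3⊕b5⊕b7⊕b9⊕b11⊕b13⊕b15 = 0⊕0⊕0⊕1⊕1⊕0⊕0⊕1 = 1
s2: b2⊕b3⊕b6⊕b7⊕b10⊕b11⊕b14⊕b15 = 1⊕0⊕0⊕1⊕0⊕0⊕1⊕1 = 0
s4: b4⊕b5⊕b6⊕b7⊕b12⊕b13⊕b14⊕b15 = 1⊕0⊕0⊕1⊕1⊕0⊕1⊕1 = 1
s8: b8⊕b9⊕b10⊕b11⊕b12⊕b13⊕b14⊕b15 = 0⊕1⊕0⊕0⊕1⊕0⊕1⊕1 = 0
Syndrome (s8...s1) = 0101 → position 5.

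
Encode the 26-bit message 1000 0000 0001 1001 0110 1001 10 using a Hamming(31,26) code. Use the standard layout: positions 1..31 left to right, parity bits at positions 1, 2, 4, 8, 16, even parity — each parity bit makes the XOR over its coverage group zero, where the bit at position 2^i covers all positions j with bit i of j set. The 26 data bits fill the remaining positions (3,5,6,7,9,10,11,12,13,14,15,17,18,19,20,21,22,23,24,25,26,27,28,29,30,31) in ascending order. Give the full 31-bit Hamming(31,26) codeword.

1110000000000000110010110100110

Place data bits at non-power-of-two positions: b3=1, b5=0, b6=0, b7=0, b9=0, b10=0, b11=0, b12=0, b13=0, b14=0, b15=0, b17=1, b18=1, b19=0, b20=0, b21=1, b22=0, b23=1, b24=1, b25=0, b26=1, b27=0, b28=0, b29=1, b30=1, b31=0.
p1 = XOR of data positions {3,5,7,9,11,13,15,17,19,21,23,25,27,29,31} = 1⊕0⊕0⊕0⊕0⊕0⊕0⊕1⊕0⊕1⊕1⊕0⊕0⊕1⊕0 = 1
p2 = XOR of data positions {3,6,7,10,11,14,15,18,19,22,23,26,27,30,31} = 1⊕0⊕0⊕0⊕0⊕0⊕0⊕1⊕0⊕0⊕1⊕1⊕0⊕1⊕0 = 1
p4 = XOR of data positions {5,6,7,12,13,14,15,20,21,22,23,28,29,30,31} = 0⊕0⊕0⊕0⊕0⊕0⊕0⊕0⊕1⊕0⊕1⊕0⊕1⊕1⊕0 = 0
p8 = XOR of data positions {9,10,11,12,13,14,15,24,25,26,27,28,29,30,31} = 0⊕0⊕0⊕0⊕0⊕0⊕0⊕1⊕0⊕1⊕0⊕0⊕1⊕1⊕0 = 0
p16 = XOR of data positions {17,18,19,20,21,22,23,24,25,26,27,28,29,30,31} = 1⊕1⊕0⊕0⊕1⊕0⊕1⊕1⊕0⊕1⊕0⊕0⊕1⊕1⊕0 = 0
Codeword b1..b31 = 1110000000000000110010110100110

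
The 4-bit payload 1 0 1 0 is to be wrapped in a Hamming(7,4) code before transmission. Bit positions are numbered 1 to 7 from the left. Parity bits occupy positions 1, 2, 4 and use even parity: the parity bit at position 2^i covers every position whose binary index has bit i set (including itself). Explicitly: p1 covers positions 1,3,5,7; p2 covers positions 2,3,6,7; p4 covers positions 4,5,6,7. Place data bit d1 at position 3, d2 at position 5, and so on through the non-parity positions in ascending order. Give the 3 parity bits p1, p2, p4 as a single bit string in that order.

101

Place data bits at non-power-of-two positions: b3=1, b5=0, b6=1, b7=0.
p1 = XOR of data positions {3,5,7} = 1⊕0⊕0 = 1
p2 = XOR of data positions {3,6,7} = 1⊕1⊕0 = 0
p4 = XOR of data positions {5,6,7} = 0⊕1⊕0 = 1
Parity bits p1,p2,p4 = 101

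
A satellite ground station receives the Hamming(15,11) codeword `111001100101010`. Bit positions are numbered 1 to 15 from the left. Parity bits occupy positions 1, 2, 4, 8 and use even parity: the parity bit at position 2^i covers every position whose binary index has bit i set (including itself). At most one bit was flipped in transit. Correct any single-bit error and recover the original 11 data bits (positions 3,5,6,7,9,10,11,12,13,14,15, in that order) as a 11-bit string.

10111101010

s1: b1⊕b3⊕b5⊕b7⊕b9⊕b11⊕b13⊕b15 = 1⊕1⊕0⊕1⊕0⊕0⊕0⊕0 = 1
s2: b2⊕b3⊕b6⊕b7⊕b10⊕b11⊕b14⊕b15 = 1⊕1⊕1⊕1⊕1⊕0⊕1⊕0 = 0
s4: b4⊕b5⊕b6⊕b7⊕b12⊕b13⊕b14⊕b15 = 0⊕0⊕1⊕1⊕1⊕0⊕1⊕0 = 0
s8: b8⊕b9⊕b10⊕b11⊕b12⊕b13⊕b14⊕b15 = 0⊕0⊕1⊕0⊕1⊕0⊕1⊕0 = 1
Syndrome (s8...s1) = 1001 → position 9.
Flip bit 9: corrected codeword = 111001101101010
Data bits at positions 3,5,6,7,9,10,11,12,13,14,15: 10111101010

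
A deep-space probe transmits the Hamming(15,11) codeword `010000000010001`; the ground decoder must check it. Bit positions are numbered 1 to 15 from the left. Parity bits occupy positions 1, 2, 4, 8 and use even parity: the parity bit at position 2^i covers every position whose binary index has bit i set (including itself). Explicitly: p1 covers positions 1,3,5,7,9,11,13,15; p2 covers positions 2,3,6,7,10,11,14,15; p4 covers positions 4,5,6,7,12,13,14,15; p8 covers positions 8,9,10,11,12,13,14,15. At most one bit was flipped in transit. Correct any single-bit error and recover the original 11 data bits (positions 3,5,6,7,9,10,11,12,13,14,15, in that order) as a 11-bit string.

s1: b1⊕b3⊕b5⊕b7⊕b9⊕b11⊕b13⊕b15 = 0⊕0⊕0⊕0⊕0⊕1⊕0⊕1 = 0
s2: b2⊕b3⊕b6⊕b7⊕b10⊕b11⊕b14⊕b15 = 1⊕0⊕0⊕0⊕0⊕1⊕0⊕1 = 1
s4: b4⊕b5⊕b6⊕b7⊕b12⊕b13⊕b14⊕b15 = 0⊕0⊕0⊕0⊕0⊕0⊕0⊕1 = 1
s8: b8⊕b9⊕b10⊕b11⊕b12⊕b13⊕b14⊕b15 = 0⊕0⊕0⊕1⊕0⊕0⊕0⊕1 = 0
Syndrome (s8...s1) = 0110 → position 6.
Flip bit 6: corrected codeword = 010001000010001
Data bits at positions 3,5,6,7,9,10,11,12,13,14,15: 00100010001

00100010001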